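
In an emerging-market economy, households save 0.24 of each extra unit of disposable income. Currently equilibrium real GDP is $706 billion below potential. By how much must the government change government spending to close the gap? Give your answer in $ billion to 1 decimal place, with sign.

MPC = 1 − MPS = 1 − 0.24 = 0.76.
Spending multiplier = 1/(1 − MPC) = 1/(1 − 0.76) = 1/0.24 ≈ 4.167.
Need ΔY = +$706 billion, so ΔG = ΔY/k = (+$706 billion) × 0.24 ≈ +$169.4 billion.
The government should increase government spending by $169.4 billion.

+$169.4 billion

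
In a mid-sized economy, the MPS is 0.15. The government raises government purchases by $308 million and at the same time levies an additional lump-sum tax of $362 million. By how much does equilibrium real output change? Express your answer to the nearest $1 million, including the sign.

MPC = 1 − MPS = 1 − 0.15 = 0.85.
Expenditure multiplier = 1/(1 − MPC) = 1/(1 − 0.85) = 1/0.15 ≈ 6.667.
ΔG contributes k·ΔG = (+$308 million) / 0.15 ≈ +$2,053.3 million.
ΔT of +$362 million changes first-round spending by −c·ΔT = −$307.7 million, contributing k·(−c·ΔT) = (−$307.7 million) / 0.15 ≈ −$2,051.3 million.
Net ΔY = k(ΔG − c·ΔT) = (+$0.3 million) / 0.15 = +$2 million.

+$2 million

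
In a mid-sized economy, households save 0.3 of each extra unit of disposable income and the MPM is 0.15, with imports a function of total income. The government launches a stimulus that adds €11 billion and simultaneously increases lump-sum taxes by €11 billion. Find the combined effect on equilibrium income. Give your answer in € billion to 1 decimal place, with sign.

MPC = 1 − MPS = 1 − 0.3 = 0.7.
Expenditure multiplier = 1/(1 − c + m) = 1/(1 − 0.7 + 0.15) = 1/0.45 ≈ 2.222.
ΔG contributes k·ΔG = (+€11 billion) / 0.45 ≈ +€24.4 billion.
ΔT of +€11 billion changes first-round spending by −c·ΔT = −€7.7 billion, contributing k·(−c·ΔT) = (−€7.7 billion) / 0.45 ≈ −€17.1 billion.
Net ΔY = k(ΔG − c·ΔT) = (+€3.3 billion) / 0.45 ≈ +€7.3 billion.

+€7.3 billion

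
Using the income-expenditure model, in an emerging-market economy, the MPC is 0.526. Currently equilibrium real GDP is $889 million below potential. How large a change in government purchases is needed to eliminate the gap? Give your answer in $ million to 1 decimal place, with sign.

Spending multiplier = 1/(1 − MPC) = 1/(1 − 0.526) = 1/0.474 ≈ 2.11.
Need ΔY = +$889 million, so ΔG = ΔY/k = (+$889 million) × 0.474 ≈ +$421.4 million.
The government should increase government purchases by $421.4 million.

+$421.4 million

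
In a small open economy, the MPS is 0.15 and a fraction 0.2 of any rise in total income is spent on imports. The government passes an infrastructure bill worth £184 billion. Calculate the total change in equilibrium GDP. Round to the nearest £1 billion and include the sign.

+£526 billion

MPC = 1 − MPS = 1 − 0.15 = 0.85.
Government-spending multiplier = 1/(1 − c + m) = 1/(1 − 0.85 + 0.2) = 1/0.35 ≈ 2.857.
ΔY = k × ΔG = (+£184 billion) / 0.35 ≈ +£526 billion.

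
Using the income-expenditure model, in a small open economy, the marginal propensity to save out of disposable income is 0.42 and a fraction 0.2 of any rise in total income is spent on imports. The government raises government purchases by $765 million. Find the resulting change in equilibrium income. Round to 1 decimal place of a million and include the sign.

+$1,233.9 million

MPC = 1 − MPS = 1 − 0.42 = 0.58.
Government-spending multiplier = 1/(1 − c + m) = 1/(1 − 0.58 + 0.2) = 1/0.62 ≈ 1.613.
ΔY = k × ΔG = (+$765 million) / 0.62 ≈ +$1,233.9 million.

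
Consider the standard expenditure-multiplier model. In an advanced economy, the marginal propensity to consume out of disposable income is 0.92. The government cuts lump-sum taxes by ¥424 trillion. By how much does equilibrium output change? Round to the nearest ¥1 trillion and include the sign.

A lump-sum tax change of −¥424 trillion shifts disposable income by +¥424 trillion; first-round consumption changes by −c × ΔT = −0.92 × (−¥424 trillion) = +¥390.08 trillion.
Expenditure multiplier = 1/(1 − MPC) = 1/(1 − 0.92) = 1/0.08 = 12.5.
The tax multiplier is −c × k = −11.5, so ΔY = k × (−c·ΔT) = (+¥390.08 trillion) / 0.08 = +¥4,876 trillion.

+¥4,876 trillion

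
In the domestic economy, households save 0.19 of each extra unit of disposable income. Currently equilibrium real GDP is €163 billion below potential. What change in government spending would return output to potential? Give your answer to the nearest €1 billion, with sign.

+€31 billion

MPC = 1 − MPS = 1 − 0.19 = 0.81.
Spending multiplier = 1/(1 − MPC) = 1/(1 − 0.81) = 1/0.19 ≈ 5.263.
Need ΔY = +€163 billion, so ΔG = ΔY/k = (+€163 billion) × 0.19 ≈ +€31 billion.
The government should increase government spending by €31 billion.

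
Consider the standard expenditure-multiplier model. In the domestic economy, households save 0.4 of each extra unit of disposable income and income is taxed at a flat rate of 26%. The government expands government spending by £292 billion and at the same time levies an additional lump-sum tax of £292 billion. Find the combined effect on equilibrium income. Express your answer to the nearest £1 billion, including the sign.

MPC = 1 − MPS = 1 − 0.4 = 0.6.
Expenditure multiplier = 1/(1 − c(1−t)) = 1/(1 − 0.6×0.74) = 1/0.556 ≈ 1.799.
ΔG contributes k·ΔG = (+£292 billion) / 0.556 ≈ +£525.2 billion.
ΔT of +£292 billion changes first-round spending by −c·ΔT = −£175.2 billion, contributing k·(−c·ΔT) = (−£175.2 billion) / 0.556 ≈ −£315.1 billion.
Net ΔY = k(ΔG − c·ΔT) = (+£116.8 billion) / 0.556 ≈ +£210 billion.

+£210 billion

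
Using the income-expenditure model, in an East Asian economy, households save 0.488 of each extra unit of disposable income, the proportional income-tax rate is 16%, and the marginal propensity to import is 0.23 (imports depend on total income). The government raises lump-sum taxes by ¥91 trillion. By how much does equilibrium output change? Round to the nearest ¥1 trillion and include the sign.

MPC = 1 − MPS = 1 − 0.488 = 0.512.
A lump-sum tax change of +¥91 trillion shifts disposable income by −¥91 trillion; first-round consumption changes by −c × ΔT = −0.512 × (+¥91 trillion) = −¥46.592 trillion.
Expenditure multiplier = 1/(1 − c(1−t) + m) = 1/(1 − 0.512×0.84 + 0.23) = 1/0.79992 ≈ 1.25.
The tax multiplier is −c × k ≈ −0.64, so ΔY = k × (−c·ΔT) = (−¥46.592 trillion) / 0.79992 ≈ −¥58 trillion.

−¥58 trillion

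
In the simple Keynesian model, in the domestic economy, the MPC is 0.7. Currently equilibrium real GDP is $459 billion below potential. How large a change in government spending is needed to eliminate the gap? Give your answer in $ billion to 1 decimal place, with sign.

Spending multiplier = 1/(1 − MPC) = 1/(1 − 0.7) = 1/0.3 ≈ 3.333.
Need ΔY = +$459 billion, so ΔG = ΔY/k = (+$459 billion) × 0.3 = +$137.7 billion.
The government should increase government spending by $137.7 billion.

+$137.7 billion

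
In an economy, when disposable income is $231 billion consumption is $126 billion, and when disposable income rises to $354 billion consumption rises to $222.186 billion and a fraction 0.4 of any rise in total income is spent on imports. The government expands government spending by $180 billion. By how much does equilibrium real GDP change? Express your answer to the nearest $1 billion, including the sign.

+$291 billion

MPC = ΔC/ΔYd = (222.186 − 126)/(354 − 231) = 96.186/123 = 0.782.
Government-spending multiplier = 1/(1 − c + m) = 1/(1 − 0.782 + 0.4) = 1/0.618 ≈ 1.618.
ΔY = k × ΔG = (+$180 billion) / 0.618 ≈ +$291 billion.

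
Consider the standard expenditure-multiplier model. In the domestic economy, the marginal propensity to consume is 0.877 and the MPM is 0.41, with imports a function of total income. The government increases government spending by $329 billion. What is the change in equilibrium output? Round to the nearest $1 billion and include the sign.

Spending multiplier = 1/(1 − c + m) = 1/(1 − 0.877 + 0.41) = 1/0.533 ≈ 1.876.
ΔY = k × ΔG = (+$329 billion) / 0.533 ≈ +$617 billion.

+$617 billion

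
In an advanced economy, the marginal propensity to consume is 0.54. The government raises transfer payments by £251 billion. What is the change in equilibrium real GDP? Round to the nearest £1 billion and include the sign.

The transfer change shifts disposable income by +£251 billion, so first-round consumption changes by c·ΔTR = 0.54 × (+£251 billion) = +£135.54 billion.
Expenditure multiplier = 1/(1 − MPC) = 1/(1 − 0.54) = 1/0.46 ≈ 2.174.
The transfer multiplier is c × k ≈ 1.174, so ΔY = k × (c·ΔTR) = (+£135.54 billion) / 0.46 ≈ +£295 billion.

+£295 billion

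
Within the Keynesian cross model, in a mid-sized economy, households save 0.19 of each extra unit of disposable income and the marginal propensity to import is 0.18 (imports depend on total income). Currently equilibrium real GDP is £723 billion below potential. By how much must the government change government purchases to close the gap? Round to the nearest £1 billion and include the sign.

MPC = 1 − MPS = 1 − 0.19 = 0.81.
Spending multiplier = 1/(1 − c + m) = 1/(1 − 0.81 + 0.18) = 1/0.37 ≈ 2.703.
Need ΔY = +£723 billion, so ΔG = ΔY/k = (+£723 billion) × 0.37 ≈ +£268 billion.
The government should increase government purchases by £268 billion.

+£268 billion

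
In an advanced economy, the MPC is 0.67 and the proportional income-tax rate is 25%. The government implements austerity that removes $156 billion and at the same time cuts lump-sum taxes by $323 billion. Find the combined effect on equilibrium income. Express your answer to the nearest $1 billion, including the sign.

Expenditure multiplier = 1/(1 − c(1−t)) = 1/(1 − 0.67×0.75) = 1/0.4975 ≈ 2.01.
ΔG contributes k·ΔG = (−$156 billion) / 0.4975 ≈ −$313.6 billion.
ΔT of −$323 billion changes first-round spending by −c·ΔT = +$216.41 billion, contributing k·(−c·ΔT) = (+$216.41 billion) / 0.4975 ≈ +$435 billion.
Net ΔY = k(ΔG − c·ΔT) = (+$60.41 billion) / 0.4975 ≈ +$121 billion.

+$121 billion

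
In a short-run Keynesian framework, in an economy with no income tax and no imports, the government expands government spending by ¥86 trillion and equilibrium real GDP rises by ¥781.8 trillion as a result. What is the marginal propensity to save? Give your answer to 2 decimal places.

Implied spending multiplier k = ΔY/ΔG = 781.8/86 ≈ 9.0907.
Since k = 1/(1 − MPC), MPC = 1 − 1/k = 1 − ΔG/ΔY = 1 − 86/781.8 ≈ 0.89.
MPS = 1 − MPC = 0.11.

0.11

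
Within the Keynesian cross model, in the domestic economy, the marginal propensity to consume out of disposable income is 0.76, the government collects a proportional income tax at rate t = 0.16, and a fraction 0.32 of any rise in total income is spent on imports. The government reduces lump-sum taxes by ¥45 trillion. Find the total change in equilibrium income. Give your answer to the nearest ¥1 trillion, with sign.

+¥50 trillion

A lump-sum tax change of −¥45 trillion shifts disposable income by +¥45 trillion; first-round consumption changes by −c × ΔT = −0.76 × (−¥45 trillion) = +¥34.2 trillion.
Expenditure multiplier = 1/(1 − c(1−t) + m) = 1/(1 − 0.76×0.84 + 0.32) = 1/0.6816 ≈ 1.467.
The tax multiplier is −c × k ≈ −1.115, so ΔY = k × (−c·ΔT) = (+¥34.2 trillion) / 0.6816 ≈ +¥50 trillion.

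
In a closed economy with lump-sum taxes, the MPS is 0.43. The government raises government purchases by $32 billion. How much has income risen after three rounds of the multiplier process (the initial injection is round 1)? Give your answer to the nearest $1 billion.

$61 billion

MPC = 1 − MPS = 1 − 0.43 = 0.57.
Round 1 adds ΔG = $32 billion; each later round is MPC = 0.57 times the previous.
After 3 rounds: 32 + 18.24 + 10.3968 = ΔG·(1 − c^3)/(1 − c) = 32 × (1 − 0.185193)/0.43 ≈ $61 billion.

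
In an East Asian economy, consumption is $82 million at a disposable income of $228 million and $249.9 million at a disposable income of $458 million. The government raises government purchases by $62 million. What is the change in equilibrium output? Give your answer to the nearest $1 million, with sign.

MPC = ΔC/ΔYd = (249.9 − 82)/(458 − 228) = 167.9/230 = 0.73.
Expenditure multiplier = 1/(1 − MPC) = 1/(1 − 0.73) = 1/0.27 ≈ 3.704.
ΔY = k × ΔG = (+$62 million) / 0.27 ≈ +$230 million.

+$230 million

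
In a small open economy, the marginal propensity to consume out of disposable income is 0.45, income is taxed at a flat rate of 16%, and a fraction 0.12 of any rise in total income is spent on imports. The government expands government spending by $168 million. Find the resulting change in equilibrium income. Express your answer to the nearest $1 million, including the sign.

+$226 million

Government-spending multiplier = 1/(1 − c(1−t) + m) = 1/(1 − 0.45×0.84 + 0.12) = 1/0.742 ≈ 1.348.
ΔY = k × ΔG = (+$168 million) / 0.742 ≈ +$226 million.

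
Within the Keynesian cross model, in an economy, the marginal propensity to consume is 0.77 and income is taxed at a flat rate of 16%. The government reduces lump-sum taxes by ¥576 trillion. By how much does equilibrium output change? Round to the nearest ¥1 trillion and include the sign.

+¥1,256 trillion

A lump-sum tax change of −¥576 trillion shifts disposable income by +¥576 trillion; first-round consumption changes by −c × ΔT = −0.77 × (−¥576 trillion) = +¥443.52 trillion.
Expenditure multiplier = 1/(1 − c(1−t)) = 1/(1 − 0.77×0.84) = 1/0.3532 ≈ 2.831.
The tax multiplier is −c × k ≈ −2.18, so ΔY = k × (−c·ΔT) = (+¥443.52 trillion) / 0.3532 ≈ +¥1,256 trillion.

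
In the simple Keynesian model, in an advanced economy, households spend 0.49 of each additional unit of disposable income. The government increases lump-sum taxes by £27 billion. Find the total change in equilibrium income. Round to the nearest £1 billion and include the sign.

A lump-sum tax change of +£27 billion shifts disposable income by −£27 billion; first-round consumption changes by −c × ΔT = −0.49 × (+£27 billion) = −£13.23 billion.
Expenditure multiplier = 1/(1 − MPC) = 1/(1 − 0.49) = 1/0.51 ≈ 1.961.
The tax multiplier is −c × k ≈ −0.961, so ΔY = k × (−c·ΔT) = (−£13.23 billion) / 0.51 ≈ −£26 billion.

−£26 billion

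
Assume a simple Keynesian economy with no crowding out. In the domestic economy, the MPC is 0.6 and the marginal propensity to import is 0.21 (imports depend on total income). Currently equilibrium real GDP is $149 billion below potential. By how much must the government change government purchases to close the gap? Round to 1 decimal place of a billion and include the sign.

+$90.9 billion

Spending multiplier = 1/(1 − c + m) = 1/(1 − 0.6 + 0.21) = 1/0.61 ≈ 1.639.
Need ΔY = +$149 billion, so ΔG = ΔY/k = (+$149 billion) × 0.61 ≈ +$90.9 billion.
The government should increase government purchases by $90.9 billion.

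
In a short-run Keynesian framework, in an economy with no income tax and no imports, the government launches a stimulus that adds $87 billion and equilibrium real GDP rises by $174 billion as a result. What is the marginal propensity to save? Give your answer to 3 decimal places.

Implied spending multiplier k = ΔY/ΔG = 174/87 = 2.
Since k = 1/(1 − MPC), MPC = 1 − 1/k = 1 − ΔG/ΔY = 1 − 87/174 = 0.500.
MPS = 1 − MPC = 0.500.

0.500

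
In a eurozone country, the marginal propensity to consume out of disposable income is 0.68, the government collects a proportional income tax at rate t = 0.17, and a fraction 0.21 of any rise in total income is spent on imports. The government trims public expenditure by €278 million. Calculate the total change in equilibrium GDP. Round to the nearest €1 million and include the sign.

Spending multiplier = 1/(1 − c(1−t) + m) = 1/(1 − 0.68×0.83 + 0.21) = 1/0.6456 ≈ 1.549.
ΔY = k × ΔG = (−€278 million) / 0.6456 ≈ −€431 million.

−€431 million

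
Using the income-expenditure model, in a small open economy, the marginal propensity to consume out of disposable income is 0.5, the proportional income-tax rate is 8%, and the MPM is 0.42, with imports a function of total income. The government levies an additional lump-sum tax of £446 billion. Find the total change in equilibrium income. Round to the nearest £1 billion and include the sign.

−£232 billion

A lump-sum tax change of +£446 billion shifts disposable income by −£446 billion; first-round consumption changes by −c × ΔT = −0.5 × (+£446 billion) = −£223 billion.
Expenditure multiplier = 1/(1 − c(1−t) + m) = 1/(1 − 0.5×0.92 + 0.42) = 1/0.96 ≈ 1.042.
The tax multiplier is −c × k ≈ −0.521, so ΔY = k × (−c·ΔT) = (−£223 billion) / 0.96 ≈ −£232 billion.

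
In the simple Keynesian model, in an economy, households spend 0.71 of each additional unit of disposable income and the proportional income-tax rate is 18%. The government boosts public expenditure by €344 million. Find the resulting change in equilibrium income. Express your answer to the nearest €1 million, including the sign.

Government-spending multiplier = 1/(1 − c(1−t)) = 1/(1 − 0.71×0.82) = 1/0.4178 ≈ 2.393.
ΔY = k × ΔG = (+€344 million) / 0.4178 ≈ +€823 million.

+€823 million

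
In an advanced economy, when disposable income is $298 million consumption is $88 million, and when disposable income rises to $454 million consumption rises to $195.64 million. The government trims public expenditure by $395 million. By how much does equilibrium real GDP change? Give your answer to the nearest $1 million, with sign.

−$1,274 million

MPC = ΔC/ΔYd = (195.64 − 88)/(454 − 298) = 107.64/156 = 0.69.
Government-spending multiplier = 1/(1 − MPC) = 1/(1 − 0.69) = 1/0.31 ≈ 3.226.
ΔY = k × ΔG = (−$395 million) / 0.31 ≈ −$1,274 million.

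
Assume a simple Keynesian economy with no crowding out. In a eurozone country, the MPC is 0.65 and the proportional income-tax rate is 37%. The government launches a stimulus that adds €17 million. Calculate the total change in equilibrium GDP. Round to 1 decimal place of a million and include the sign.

Spending multiplier = 1/(1 − c(1−t)) = 1/(1 − 0.65×0.63) = 1/0.5905 ≈ 1.693.
ΔY = k × ΔG = (+€17 million) / 0.5905 ≈ +€28.8 million.

+€28.8 million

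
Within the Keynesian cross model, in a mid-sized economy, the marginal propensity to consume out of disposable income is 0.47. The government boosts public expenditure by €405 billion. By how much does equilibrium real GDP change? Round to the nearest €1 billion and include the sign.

Government-spending multiplier = 1/(1 − MPC) = 1/(1 − 0.47) = 1/0.53 ≈ 1.887.
ΔY = k × ΔG = (+€405 billion) / 0.53 ≈ +€764 billion.

+€764 billion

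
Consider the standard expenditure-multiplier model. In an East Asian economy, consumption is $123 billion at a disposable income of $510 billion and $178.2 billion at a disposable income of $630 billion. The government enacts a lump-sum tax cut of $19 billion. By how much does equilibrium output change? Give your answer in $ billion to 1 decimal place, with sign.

+$16.2 billion

MPC = ΔC/ΔYd = (178.2 − 123)/(630 − 510) = 55.2/120 = 0.46.
A lump-sum tax change of −$19 billion shifts disposable income by +$19 billion; first-round consumption changes by −c × ΔT = −0.46 × (−$19 billion) = +$8.74 billion.
Expenditure multiplier = 1/(1 − MPC) = 1/(1 − 0.46) = 1/0.54 ≈ 1.852.
The tax multiplier is −c × k ≈ −0.852, so ΔY = k × (−c·ΔT) = (+$8.74 billion) / 0.54 ≈ +$16.2 billion.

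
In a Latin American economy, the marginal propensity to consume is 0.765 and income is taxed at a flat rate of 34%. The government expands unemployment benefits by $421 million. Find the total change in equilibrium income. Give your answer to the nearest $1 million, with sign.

The transfer change shifts disposable income by +$421 million, so first-round consumption changes by c·ΔTR = 0.765 × (+$421 million) = +$322.065 million.
Expenditure multiplier = 1/(1 − c(1−t)) = 1/(1 − 0.765×0.66) = 1/0.4951 ≈ 2.02.
The transfer multiplier is c × k ≈ 1.545, so ΔY = k × (c·ΔTR) = (+$322.065 million) / 0.4951 ≈ +$651 million.

+$651 million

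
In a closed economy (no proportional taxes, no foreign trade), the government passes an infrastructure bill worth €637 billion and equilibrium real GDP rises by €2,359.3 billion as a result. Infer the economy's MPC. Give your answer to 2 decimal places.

Implied spending multiplier k = ΔY/ΔG = 2,359.3/637 ≈ 3.7038.
Since k = 1/(1 − MPC), MPC = 1 − 1/k = 1 − ΔG/ΔY = 1 − 637/2,359.3 ≈ 0.73.

0.73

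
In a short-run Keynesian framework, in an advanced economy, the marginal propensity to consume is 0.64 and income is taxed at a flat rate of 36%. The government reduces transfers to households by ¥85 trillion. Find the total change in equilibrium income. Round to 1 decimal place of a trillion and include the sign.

The transfer change shifts disposable income by −¥85 trillion, so first-round consumption changes by c·ΔTR = 0.64 × (−¥85 trillion) = −¥54.4 trillion.
Expenditure multiplier = 1/(1 − c(1−t)) = 1/(1 − 0.64×0.64) = 1/0.5904 ≈ 1.694.
The transfer multiplier is c × k ≈ 1.084, so ΔY = k × (c·ΔTR) = (−¥54.4 trillion) / 0.5904 ≈ −¥92.1 trillion.

−¥92.1 trillion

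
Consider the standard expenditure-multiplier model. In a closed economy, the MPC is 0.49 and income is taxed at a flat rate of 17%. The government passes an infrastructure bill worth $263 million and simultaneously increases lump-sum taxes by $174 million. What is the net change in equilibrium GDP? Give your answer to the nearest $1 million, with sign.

Expenditure multiplier = 1/(1 − c(1−t)) = 1/(1 − 0.49×0.83) = 1/0.5933 ≈ 1.685.
ΔG contributes k·ΔG = (+$263 million) / 0.5933 ≈ +$443.3 million.
ΔT of +$174 million changes first-round spending by −c·ΔT = −$85.26 million, contributing k·(−c·ΔT) = (−$85.26 million) / 0.5933 ≈ −$143.7 million.
Net ΔY = k(ΔG − c·ΔT) = (+$177.74 million) / 0.5933 ≈ +$300 million.

+$300 million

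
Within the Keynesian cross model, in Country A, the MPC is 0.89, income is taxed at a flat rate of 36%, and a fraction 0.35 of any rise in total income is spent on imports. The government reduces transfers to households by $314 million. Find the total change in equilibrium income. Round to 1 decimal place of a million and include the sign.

−$358.1 million

The transfer change shifts disposable income by −$314 million, so first-round consumption changes by c·ΔTR = 0.89 × (−$314 million) = −$279.46 million.
Expenditure multiplier = 1/(1 − c(1−t) + m) = 1/(1 − 0.89×0.64 + 0.35) = 1/0.7804 ≈ 1.281.
The transfer multiplier is c × k ≈ 1.14, so ΔY = k × (c·ΔTR) = (−$279.46 million) / 0.7804 ≈ −$358.1 million.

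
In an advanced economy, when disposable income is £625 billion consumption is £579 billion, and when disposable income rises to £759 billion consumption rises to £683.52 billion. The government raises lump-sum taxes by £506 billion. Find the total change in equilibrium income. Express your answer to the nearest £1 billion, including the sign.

−£1,794 billion

MPC = ΔC/ΔYd = (683.52 − 579)/(759 − 625) = 104.52/134 = 0.78.
A lump-sum tax change of +£506 billion shifts disposable income by −£506 billion; first-round consumption changes by −c × ΔT = −0.78 × (+£506 billion) = −£394.68 billion.
Expenditure multiplier = 1/(1 − MPC) = 1/(1 − 0.78) = 1/0.22 ≈ 4.545.
The tax multiplier is −c × k ≈ −3.545, so ΔY = k × (−c·ΔT) = (−£394.68 billion) / 0.22 = −£1,794 billion.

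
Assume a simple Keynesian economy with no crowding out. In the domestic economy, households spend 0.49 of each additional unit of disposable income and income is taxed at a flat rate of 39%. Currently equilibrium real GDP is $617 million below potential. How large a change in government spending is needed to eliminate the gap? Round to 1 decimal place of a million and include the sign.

+$432.6 million

Spending multiplier = 1/(1 − c(1−t)) = 1/(1 − 0.49×0.61) = 1/0.7011 ≈ 1.426.
Need ΔY = +$617 million, so ΔG = ΔY/k = (+$617 million) × 0.7011 ≈ +$432.6 million.
The government should increase government spending by $432.6 million.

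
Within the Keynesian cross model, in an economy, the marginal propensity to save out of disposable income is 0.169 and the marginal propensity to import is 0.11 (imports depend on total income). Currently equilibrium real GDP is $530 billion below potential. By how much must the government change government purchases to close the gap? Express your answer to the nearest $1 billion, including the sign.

MPC = 1 − MPS = 1 − 0.169 = 0.831.
Spending multiplier = 1/(1 − c + m) = 1/(1 − 0.831 + 0.11) = 1/0.279 ≈ 3.584.
Need ΔY = +$530 billion, so ΔG = ΔY/k = (+$530 billion) × 0.279 ≈ +$148 billion.
The government should increase government purchases by $148 billion.

+$148 billion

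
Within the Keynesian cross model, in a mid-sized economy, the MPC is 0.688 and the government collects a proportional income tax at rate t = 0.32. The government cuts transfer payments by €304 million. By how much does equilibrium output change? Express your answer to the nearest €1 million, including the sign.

−€393 million

The transfer change shifts disposable income by −€304 million, so first-round consumption changes by c·ΔTR = 0.688 × (−€304 million) = −€209.152 million.
Expenditure multiplier = 1/(1 − c(1−t)) = 1/(1 − 0.688×0.68) = 1/0.53216 ≈ 1.879.
The transfer multiplier is c × k ≈ 1.293, so ΔY = k × (c·ΔTR) = (−€209.152 million) / 0.53216 ≈ −€393 million.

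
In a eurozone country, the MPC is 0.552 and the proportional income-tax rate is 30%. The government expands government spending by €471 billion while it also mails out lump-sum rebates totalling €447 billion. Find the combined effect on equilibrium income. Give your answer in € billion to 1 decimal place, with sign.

+€1,169.7 billion

Expenditure multiplier = 1/(1 − c(1−t)) = 1/(1 − 0.552×0.7) = 1/0.6136 ≈ 1.63.
ΔG contributes k·ΔG = (+€471 billion) / 0.6136 ≈ +€767.6 billion.
ΔT of −€447 billion changes first-round spending by −c·ΔT = +€246.744 billion, contributing k·(−c·ΔT) = (+€246.744 billion) / 0.6136 ≈ +€402.1 billion.
Net ΔY = k(ΔG − c·ΔT) = (+€717.744 billion) / 0.6136 ≈ +€1,169.7 billion.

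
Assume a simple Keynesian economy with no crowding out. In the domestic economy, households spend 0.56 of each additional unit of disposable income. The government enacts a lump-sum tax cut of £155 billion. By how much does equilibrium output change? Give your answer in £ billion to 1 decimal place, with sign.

+£197.3 billion

A lump-sum tax change of −£155 billion shifts disposable income by +£155 billion; first-round consumption changes by −c × ΔT = −0.56 × (−£155 billion) = +£86.8 billion.
Expenditure multiplier = 1/(1 − MPC) = 1/(1 − 0.56) = 1/0.44 ≈ 2.273.
The tax multiplier is −c × k ≈ −1.273, so ΔY = k × (−c·ΔT) = (+£86.8 billion) / 0.44 ≈ +£197.3 billion.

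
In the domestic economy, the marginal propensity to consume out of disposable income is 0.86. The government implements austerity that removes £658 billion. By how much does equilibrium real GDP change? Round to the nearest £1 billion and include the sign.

−£4,700 billion

Government-spending multiplier = 1/(1 − MPC) = 1/(1 − 0.86) = 1/0.14 ≈ 7.143.
ΔY = k × ΔG = (−£658 billion) / 0.14 = −£4,700 billion.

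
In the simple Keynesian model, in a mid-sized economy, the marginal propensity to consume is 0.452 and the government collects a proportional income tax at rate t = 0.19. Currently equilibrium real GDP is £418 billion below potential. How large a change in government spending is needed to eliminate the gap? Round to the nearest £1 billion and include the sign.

Spending multiplier = 1/(1 − c(1−t)) = 1/(1 − 0.452×0.81) = 1/0.63388 ≈ 1.578.
Need ΔY = +£418 billion, so ΔG = ΔY/k = (+£418 billion) × 0.63388 ≈ +£265 billion.
The government should increase government spending by £265 billion.

+£265 billion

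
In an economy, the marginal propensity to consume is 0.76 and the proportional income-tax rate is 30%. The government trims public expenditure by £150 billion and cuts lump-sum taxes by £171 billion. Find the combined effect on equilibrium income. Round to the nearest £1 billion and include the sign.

−£43 billion

Expenditure multiplier = 1/(1 − c(1−t)) = 1/(1 − 0.76×0.7) = 1/0.468 ≈ 2.137.
ΔG contributes k·ΔG = (−£150 billion) / 0.468 ≈ −£320.5 billion.
ΔT of −£171 billion changes first-round spending by −c·ΔT = +£129.96 billion, contributing k·(−c·ΔT) = (+£129.96 billion) / 0.468 ≈ +£277.7 billion.
Net ΔY = k(ΔG − c·ΔT) = (−£20.04 billion) / 0.468 ≈ −£43 billion.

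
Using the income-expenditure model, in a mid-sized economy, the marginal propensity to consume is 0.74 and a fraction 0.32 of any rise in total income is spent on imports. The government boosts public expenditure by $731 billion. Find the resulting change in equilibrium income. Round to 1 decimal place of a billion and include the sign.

+$1,260.3 billion

Expenditure multiplier = 1/(1 − c + m) = 1/(1 − 0.74 + 0.32) = 1/0.58 ≈ 1.724.
ΔY = k × ΔG = (+$731 billion) / 0.58 ≈ +$1,260.3 billion.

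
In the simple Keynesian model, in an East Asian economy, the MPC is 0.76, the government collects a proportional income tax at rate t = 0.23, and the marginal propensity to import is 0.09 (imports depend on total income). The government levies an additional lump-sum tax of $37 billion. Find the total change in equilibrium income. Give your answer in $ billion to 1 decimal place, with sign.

−$55.7 billion

A lump-sum tax change of +$37 billion shifts disposable income by −$37 billion; first-round consumption changes by −c × ΔT = −0.76 × (+$37 billion) = −$28.12 billion.
Expenditure multiplier = 1/(1 − c(1−t) + m) = 1/(1 − 0.76×0.77 + 0.09) = 1/0.5048 ≈ 1.981.
The tax multiplier is −c × k ≈ −1.506, so ΔY = k × (−c·ΔT) = (−$28.12 billion) / 0.5048 ≈ −$55.7 billion.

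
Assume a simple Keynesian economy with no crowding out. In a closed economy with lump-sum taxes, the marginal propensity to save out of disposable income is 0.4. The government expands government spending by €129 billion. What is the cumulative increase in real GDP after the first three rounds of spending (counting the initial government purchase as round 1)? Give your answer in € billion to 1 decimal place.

€252.8 billion

MPC = 1 − MPS = 1 − 0.4 = 0.6.
Round 1 adds ΔG = €129 billion; each later round is MPC = 0.6 times the previous.
After 3 rounds: 129 + 77.4 + 46.44 = ΔG·(1 − c^3)/(1 − c) = 129 × (1 − 0.216)/0.4 ≈ €252.8 billion.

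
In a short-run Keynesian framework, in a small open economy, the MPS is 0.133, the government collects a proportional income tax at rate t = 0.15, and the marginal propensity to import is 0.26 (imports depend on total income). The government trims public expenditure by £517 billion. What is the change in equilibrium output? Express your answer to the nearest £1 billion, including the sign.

−£988 billion

MPC = 1 − MPS = 1 − 0.133 = 0.867.
Expenditure multiplier = 1/(1 − c(1−t) + m) = 1/(1 − 0.867×0.85 + 0.26) = 1/0.52305 ≈ 1.912.
ΔY = k × ΔG = (−£517 billion) / 0.52305 ≈ −£988 billion.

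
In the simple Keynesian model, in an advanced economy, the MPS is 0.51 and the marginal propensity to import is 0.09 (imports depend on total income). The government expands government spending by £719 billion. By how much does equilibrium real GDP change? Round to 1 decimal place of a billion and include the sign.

MPC = 1 − MPS = 1 − 0.51 = 0.49.
Government-spending multiplier = 1/(1 − c + m) = 1/(1 − 0.49 + 0.09) = 1/0.6 ≈ 1.667.
ΔY = k × ΔG = (+£719 billion) / 0.6 ≈ +£1,198.3 billion.

+£1,198.3 billion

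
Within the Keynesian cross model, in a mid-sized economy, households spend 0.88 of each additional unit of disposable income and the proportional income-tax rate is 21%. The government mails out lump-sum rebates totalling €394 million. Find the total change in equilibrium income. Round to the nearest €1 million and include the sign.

A lump-sum tax change of −€394 million shifts disposable income by +€394 million; first-round consumption changes by −c × ΔT = −0.88 × (−€394 million) = +€346.72 million.
Expenditure multiplier = 1/(1 − c(1−t)) = 1/(1 − 0.88×0.79) = 1/0.3048 ≈ 3.281.
The tax multiplier is −c × k ≈ −2.887, so ΔY = k × (−c·ΔT) = (+€346.72 million) / 0.3048 ≈ +€1,138 million.

+€1,138 million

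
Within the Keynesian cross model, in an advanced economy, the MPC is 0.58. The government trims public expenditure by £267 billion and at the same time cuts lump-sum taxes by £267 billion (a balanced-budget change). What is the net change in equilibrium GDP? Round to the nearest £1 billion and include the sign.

−£267 billion

Expenditure multiplier = 1/(1 − MPC) = 1/(1 − 0.58) = 1/0.42 ≈ 2.381.
ΔG contributes k·ΔG = (−£267 billion) / 0.42 ≈ −£635.7 billion.
ΔT of −£267 billion changes first-round spending by −c·ΔT = +£154.86 billion, contributing k·(−c·ΔT) = (+£154.86 billion) / 0.42 ≈ +£368.7 billion.
With ΔG = ΔT and no other leakages, the balanced-budget multiplier is 1, so ΔY = ΔG = −£267 billion.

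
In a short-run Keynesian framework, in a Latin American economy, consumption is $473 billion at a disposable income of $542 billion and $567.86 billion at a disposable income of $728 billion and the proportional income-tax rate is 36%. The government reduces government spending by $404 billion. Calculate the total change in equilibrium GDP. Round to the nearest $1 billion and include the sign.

MPC = ΔC/ΔYd = (567.86 − 473)/(728 − 542) = 94.86/186 = 0.51.
Expenditure multiplier = 1/(1 − c(1−t)) = 1/(1 − 0.51×0.64) = 1/0.6736 ≈ 1.485.
ΔY = k × ΔG = (−$404 billion) / 0.6736 ≈ −$600 billion.

−$600 billion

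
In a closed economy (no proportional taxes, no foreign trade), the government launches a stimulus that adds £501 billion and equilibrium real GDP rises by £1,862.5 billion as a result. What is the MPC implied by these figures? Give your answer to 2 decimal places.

Implied spending multiplier k = ΔY/ΔG = 1,862.5/501 ≈ 3.7176.
Since k = 1/(1 − MPC), MPC = 1 − 1/k = 1 − ΔG/ΔY = 1 − 501/1,862.5 ≈ 0.73.

0.73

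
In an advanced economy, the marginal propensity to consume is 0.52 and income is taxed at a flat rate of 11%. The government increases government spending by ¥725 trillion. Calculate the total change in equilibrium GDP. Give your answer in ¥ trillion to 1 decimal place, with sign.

+¥1,349.6 trillion

Government-spending multiplier = 1/(1 − c(1−t)) = 1/(1 − 0.52×0.89) = 1/0.5372 ≈ 1.862.
ΔY = k × ΔG = (+¥725 trillion) / 0.5372 ≈ +¥1,349.6 trillion.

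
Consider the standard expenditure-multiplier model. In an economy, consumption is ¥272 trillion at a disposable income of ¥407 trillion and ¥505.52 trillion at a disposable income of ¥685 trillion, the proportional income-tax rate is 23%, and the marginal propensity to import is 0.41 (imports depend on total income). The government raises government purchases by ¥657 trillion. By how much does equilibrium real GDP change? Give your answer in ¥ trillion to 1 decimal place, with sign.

MPC = ΔC/ΔYd = (505.52 − 272)/(685 − 407) = 233.52/278 = 0.84.
Government-spending multiplier = 1/(1 − c(1−t) + m) = 1/(1 − 0.84×0.77 + 0.41) = 1/0.7632 ≈ 1.31.
ΔY = k × ΔG = (+¥657 trillion) / 0.7632 ≈ +¥860.8 trillion.

+¥860.8 trillion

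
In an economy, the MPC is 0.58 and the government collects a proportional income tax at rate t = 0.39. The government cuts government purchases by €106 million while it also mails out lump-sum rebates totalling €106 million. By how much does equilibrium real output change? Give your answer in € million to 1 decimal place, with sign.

Expenditure multiplier = 1/(1 − c(1−t)) = 1/(1 − 0.58×0.61) = 1/0.6462 ≈ 1.548.
ΔG contributes k·ΔG = (−€106 million) / 0.6462 ≈ −€164 million.
ΔT of −€106 million changes first-round spending by −c·ΔT = +€61.48 million, contributing k·(−c·ΔT) = (+€61.48 million) / 0.6462 ≈ +€95.1 million.
Net ΔY = k(ΔG − c·ΔT) = (−€44.52 million) / 0.6462 ≈ −€68.9 million.

−€68.9 million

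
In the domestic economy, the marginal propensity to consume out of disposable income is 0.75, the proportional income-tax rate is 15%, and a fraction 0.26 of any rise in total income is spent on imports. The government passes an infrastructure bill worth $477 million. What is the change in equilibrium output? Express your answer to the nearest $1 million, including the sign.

+$766 million

Spending multiplier = 1/(1 − c(1−t) + m) = 1/(1 − 0.75×0.85 + 0.26) = 1/0.6225 ≈ 1.606.
ΔY = k × ΔG = (+$477 million) / 0.6225 ≈ +$766 million.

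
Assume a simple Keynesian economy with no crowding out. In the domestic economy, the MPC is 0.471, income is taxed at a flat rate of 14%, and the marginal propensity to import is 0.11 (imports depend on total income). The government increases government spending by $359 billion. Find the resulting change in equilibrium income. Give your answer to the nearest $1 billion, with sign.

+$509 billion

Expenditure multiplier = 1/(1 − c(1−t) + m) = 1/(1 − 0.471×0.86 + 0.11) = 1/0.70494 ≈ 1.419.
ΔY = k × ΔG = (+$359 billion) / 0.70494 ≈ +$509 billion.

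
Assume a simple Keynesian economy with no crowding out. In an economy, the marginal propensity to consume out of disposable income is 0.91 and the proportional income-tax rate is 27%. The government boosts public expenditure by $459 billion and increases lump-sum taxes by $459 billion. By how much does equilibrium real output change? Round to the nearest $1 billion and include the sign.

+$123 billion

Expenditure multiplier = 1/(1 − c(1−t)) = 1/(1 − 0.91×0.73) = 1/0.3357 ≈ 2.979.
ΔG contributes k·ΔG = (+$459 billion) / 0.3357 ≈ +$1,367.3 billion.
ΔT of +$459 billion changes first-round spending by −c·ΔT = −$417.69 billion, contributing k·(−c·ΔT) = (−$417.69 billion) / 0.3357 ≈ −$1,244.2 billion.
Net ΔY = k(ΔG − c·ΔT) = (+$41.31 billion) / 0.3357 ≈ +$123 billion.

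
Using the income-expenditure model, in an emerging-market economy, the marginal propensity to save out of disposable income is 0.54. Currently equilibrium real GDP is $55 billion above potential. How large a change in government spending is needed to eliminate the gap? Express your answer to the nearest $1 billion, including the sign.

−$30 billion

MPC = 1 − MPS = 1 − 0.54 = 0.46.
Spending multiplier = 1/(1 − MPC) = 1/(1 − 0.46) = 1/0.54 ≈ 1.852.
Need ΔY = −$55 billion, so ΔG = ΔY/k = (−$55 billion) × 0.54 ≈ −$30 billion.
The government should cut government spending by $30 billion.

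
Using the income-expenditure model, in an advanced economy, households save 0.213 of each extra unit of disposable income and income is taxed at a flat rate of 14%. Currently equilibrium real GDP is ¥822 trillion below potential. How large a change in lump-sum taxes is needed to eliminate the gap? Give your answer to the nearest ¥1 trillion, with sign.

−¥338 trillion

MPC = 1 − MPS = 1 − 0.213 = 0.787.
Spending multiplier = 1/(1 − c(1−t)) = 1/(1 − 0.787×0.86) = 1/0.32318 ≈ 3.094.
Tax multiplier = −c·k = −0.787/0.32318 ≈ −2.435. Need ΔY = +¥822 trillion, so ΔT = ΔY/(−c·k) = −(+¥822 trillion) × 0.32318 / 0.787 ≈ −¥338 trillion.
The government should cut lump-sum taxes by ¥338 trillion.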